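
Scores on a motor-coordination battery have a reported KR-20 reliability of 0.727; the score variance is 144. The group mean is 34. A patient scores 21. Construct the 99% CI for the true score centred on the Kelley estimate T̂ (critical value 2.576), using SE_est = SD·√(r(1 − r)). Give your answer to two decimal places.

σ = 144^(1/2) = 12.000
Estimated true score = 0.727×21 + (1 − 0.727)×34 ≈ 24.549
SE_est = SD × √(r(1 − r)) = 12.000 × √0.198 ≈ 12.000 × 0.446 ≈ 5.346
CI = 24.549 ± 2.576 × 5.346 → [10.778, 38.320]

[10.78, 38.32]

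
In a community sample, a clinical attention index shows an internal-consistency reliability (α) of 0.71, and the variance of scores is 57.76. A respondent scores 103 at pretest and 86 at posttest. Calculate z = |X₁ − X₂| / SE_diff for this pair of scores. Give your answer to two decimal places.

SD = √57.76 = 7.60000
SEM = 7.60000 × √(1 − 0.71000) = 7.60000 × √0.29000 ≈ 7.60000 × 0.53852 ≈ 4.09273
SE_diff = SEM × √2 ≈ 4.09273 × 1.41421 ≈ 5.78799
z = 17 / 5.78799 ≈ 2.93712

2.94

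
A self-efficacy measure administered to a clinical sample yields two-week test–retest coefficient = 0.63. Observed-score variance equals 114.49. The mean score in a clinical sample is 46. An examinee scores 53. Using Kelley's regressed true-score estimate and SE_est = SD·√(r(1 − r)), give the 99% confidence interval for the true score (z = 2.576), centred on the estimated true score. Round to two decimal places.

[37.10, 63.72]

SD = √114.49 = 10.7000
T̂ = r·X + (1 − r)·M = 0.6300*53 + 0.3700*46 = 33.3900 + 17.0200 ≈ 50.4100
SE_est = SD * √(r(1 − r)) = 10.7000 * √0.2331 ≈ 10.7000 * 0.4828 ≈ 5.1660
CI = 50.4100 ± 2.576 * 5.1660 → [37.1024, 63.7176]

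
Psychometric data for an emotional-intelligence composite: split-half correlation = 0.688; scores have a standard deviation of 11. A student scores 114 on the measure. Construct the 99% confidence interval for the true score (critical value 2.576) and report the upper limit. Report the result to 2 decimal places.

126.18

Full-length reliability (Spearman-Brown) = 2(0.688)/(1+0.688) ≈ 0.815
SEM = 11.000 · √(1 − 0.815) = 11.000 · √0.185 ≈ 11.000 · 0.430 ≈ 4.729
Margin = 2.576 · 4.729 ≈ 12.182
Upper limit = 114 + 12.182 ≈ 126.182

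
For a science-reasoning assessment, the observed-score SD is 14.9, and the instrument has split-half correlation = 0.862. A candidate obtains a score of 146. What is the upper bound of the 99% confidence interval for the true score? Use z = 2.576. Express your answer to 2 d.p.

r_full = 2·0.862 / (1 + 0.862) ≈ 0.92589
The standard error of measurement is 14.90000×√(1 − 0.92589) ≈ 14.90000×0.27224 ≈ 4.05636.
Half-width = 2.576×4.05636 ≈ 10.44917
Upper limit = 146 + 10.44917 ≈ 156.44917

156.45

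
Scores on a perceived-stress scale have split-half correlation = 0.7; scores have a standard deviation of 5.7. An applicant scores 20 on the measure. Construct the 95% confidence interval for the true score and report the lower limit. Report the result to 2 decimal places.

15.31

Spearman-Brown: r = 2(0.7) / (1 + 0.7) = 1.4000 / 1.7000 ≈ 0.8235
SEM = 5.7000*√(1 − 0.8235) ≈ 2.3945
1.96 * SEM ≈ 4.6932
Lower bound: 20 − 4.6932 = 15.3068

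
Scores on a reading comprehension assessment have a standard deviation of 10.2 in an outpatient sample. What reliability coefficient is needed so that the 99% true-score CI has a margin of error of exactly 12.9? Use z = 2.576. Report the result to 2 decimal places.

0.76

SEM needed = half-width / z = 12.9/2.576 ≃ 5.008
r = 1 − (5.008/10.2)² ≃ 1 − 0.241 ≃ 0.759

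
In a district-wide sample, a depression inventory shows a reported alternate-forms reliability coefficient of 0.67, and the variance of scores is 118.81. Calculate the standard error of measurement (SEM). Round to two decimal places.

σ = 118.81^(1/2) = 10.900
SEM = 10.900 × √(1 − 0.670) = 10.900 × √0.330 ≈ 10.900 × 0.574 ≈ 6.262

6.26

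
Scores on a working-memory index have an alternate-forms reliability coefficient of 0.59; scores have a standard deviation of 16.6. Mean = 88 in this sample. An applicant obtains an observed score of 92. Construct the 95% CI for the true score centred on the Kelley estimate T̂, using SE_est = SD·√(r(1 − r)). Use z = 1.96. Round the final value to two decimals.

[74.36, 106.36]

Estimated true score = 0.590·92 + (1 − 0.590)·88 ≃ 90.360
SE_est = SD · √(r(1 − r)) = 16.600 · √0.242 ≃ 16.600 · 0.492 ≃ 8.164
95% CI: 90.360 ± 16.002 ≃ (74.358, 106.362)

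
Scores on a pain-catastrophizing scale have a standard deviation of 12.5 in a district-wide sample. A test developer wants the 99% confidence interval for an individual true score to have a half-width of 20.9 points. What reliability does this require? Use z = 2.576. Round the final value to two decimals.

SEM needed = half-width / z = 20.9/2.576 ≃ 8.1134
r = 1 − (8.1134/12.5)² ≃ 1 − 0.4213 ≃ 0.5787

0.58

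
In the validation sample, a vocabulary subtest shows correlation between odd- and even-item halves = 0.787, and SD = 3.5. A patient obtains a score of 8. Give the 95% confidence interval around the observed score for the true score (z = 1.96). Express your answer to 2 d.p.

Full-length reliability (Spearman-Brown) = 2(0.787)/(1+0.787) ≈ 0.881
The standard error of measurement is 3.500·√(1 − 0.881) ≈ 3.500·0.345 ≈ 1.208.
Half-width = 1.96·1.208 ≈ 2.368
CI = 8 ± 2.368 → [5.632, 10.368]

[5.63, 10.37]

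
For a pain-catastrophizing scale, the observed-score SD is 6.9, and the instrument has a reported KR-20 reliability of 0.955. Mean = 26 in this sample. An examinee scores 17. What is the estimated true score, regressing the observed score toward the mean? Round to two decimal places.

17.41

Estimated true score = 0.955·17 + (1 − 0.955)·26 ≈ 17.405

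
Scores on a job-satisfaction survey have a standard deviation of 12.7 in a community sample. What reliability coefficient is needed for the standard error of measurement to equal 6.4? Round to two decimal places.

Required reliability = 1 − (SEM/SD)² = 1 − 0.254 ≈ 0.746

0.75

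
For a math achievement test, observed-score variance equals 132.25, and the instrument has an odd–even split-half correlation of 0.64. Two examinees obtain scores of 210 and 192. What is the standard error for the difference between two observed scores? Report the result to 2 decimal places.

σ = 132.25^(1/2) = 11.500
r_full = 2·0.64 / (1 + 0.64) ≈ 0.780
SEM = 11.500 · √(1 − 0.780) = 11.500 · √0.220 ≈ 11.500 · 0.469 ≈ 5.388
Standard error of the difference = 5.388·√2 ≈ 7.620

7.62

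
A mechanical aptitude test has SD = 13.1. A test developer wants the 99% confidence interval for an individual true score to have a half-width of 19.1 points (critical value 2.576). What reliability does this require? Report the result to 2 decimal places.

Required SEM = 19.1 / 2.576 ≈ 7.415
r = 1 − (7.415/13.1)² ≈ 1 − 0.320 ≈ 0.680

0.68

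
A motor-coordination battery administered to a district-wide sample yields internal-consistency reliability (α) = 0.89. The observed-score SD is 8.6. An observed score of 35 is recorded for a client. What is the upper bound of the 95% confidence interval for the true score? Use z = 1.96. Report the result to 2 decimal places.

40.59

SEM = 8.6000 * √(1 − 0.8900) = 8.6000 * √0.1100 ≈ 8.6000 * 0.3317 ≈ 2.8523
Half-width = 1.96*2.8523 ≈ 5.5905
Upper bound: 35 + 5.5905 = 40.5905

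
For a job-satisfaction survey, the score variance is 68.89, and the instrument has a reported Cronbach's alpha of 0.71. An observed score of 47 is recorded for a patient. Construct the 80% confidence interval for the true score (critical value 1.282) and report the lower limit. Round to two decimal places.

SD = √68.89 ≈ 8.3000
SEM = 8.3000·√(1 − 0.7100) ≈ 4.4697
1.282 · SEM ≈ 5.7301
Lower bound: 47 − 5.7301 = 41.2699

41.27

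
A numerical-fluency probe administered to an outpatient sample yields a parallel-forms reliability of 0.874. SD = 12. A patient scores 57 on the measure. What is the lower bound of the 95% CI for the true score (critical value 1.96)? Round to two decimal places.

48.65

The standard error of measurement is 12.0000×√(1 − 0.8740) ≃ 12.0000×0.3550 ≃ 4.2596.
Margin = 1.96 × 4.2596 ≃ 8.3488
Lower bound: 57 − 8.3488 = 48.6512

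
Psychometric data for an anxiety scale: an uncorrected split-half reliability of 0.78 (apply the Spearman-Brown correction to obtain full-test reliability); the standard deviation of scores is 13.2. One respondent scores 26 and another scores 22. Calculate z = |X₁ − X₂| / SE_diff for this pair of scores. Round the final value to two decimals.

Spearman-Brown: r = 2(0.78) / (1 + 0.78) = 1.560 / 1.780 ≃ 0.876
SEM = 13.200 * √(1 − 0.876) = 13.200 * √0.124 ≃ 13.200 * 0.352 ≃ 4.641
SE_diff = SEM * √2 ≃ 4.641 * 1.414 ≃ 6.563
z = |26 − 22| / 6.563 = 4 / 6.563 ≃ 0.609

0.61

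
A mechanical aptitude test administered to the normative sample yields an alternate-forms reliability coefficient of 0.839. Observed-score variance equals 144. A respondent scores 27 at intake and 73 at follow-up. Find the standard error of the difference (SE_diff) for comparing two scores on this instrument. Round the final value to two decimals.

SD = √144 ≃ 12.000
SEM = 12.000 * √(1 − 0.839) = 12.000 * √0.161 ≃ 12.000 * 0.401 ≃ 4.815
Standard error of the difference = 4.815·√2 ≃ 6.809

6.81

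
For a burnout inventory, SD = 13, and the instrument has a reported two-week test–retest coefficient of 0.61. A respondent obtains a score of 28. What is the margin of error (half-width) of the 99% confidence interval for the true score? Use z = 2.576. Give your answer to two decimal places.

SEM = 13.000 · √(1 − 0.610) = 13.000 · √0.390 ≈ 13.000 · 0.624 ≈ 8.118
Margin = 2.576 · 8.118 ≈ 20.913

20.91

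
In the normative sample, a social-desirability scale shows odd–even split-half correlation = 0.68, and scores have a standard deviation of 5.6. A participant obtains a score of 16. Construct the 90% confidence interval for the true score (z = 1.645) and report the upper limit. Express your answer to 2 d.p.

20.02

Spearman-Brown: r = 2(0.68) / (1 + 0.68) = 1.36000 / 1.68000 ≈ 0.80952
The standard error of measurement is 5.60000×√(1 − 0.80952) ≈ 5.60000×0.43644 ≈ 2.44404.
Margin = 1.645 × 2.44404 ≈ 4.02045
Upper limit = 16 + 4.02045 ≈ 20.02045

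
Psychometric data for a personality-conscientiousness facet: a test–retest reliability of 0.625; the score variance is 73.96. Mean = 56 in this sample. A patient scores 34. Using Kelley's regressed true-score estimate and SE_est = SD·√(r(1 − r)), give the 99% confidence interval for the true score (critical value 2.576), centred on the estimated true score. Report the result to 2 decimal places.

SD = √73.96 = 8.6000
T̂ = 0.6250(34) + 0.3750(56) ≈ 42.2500
SE_est = SD × √(r(1 − r)) = 8.6000 × √0.2344 ≈ 8.6000 × 0.4841 ≈ 4.1635
CI = 42.2500 ± 2.576 × 4.1635 → [31.5249, 52.9751]

[31.52, 52.98]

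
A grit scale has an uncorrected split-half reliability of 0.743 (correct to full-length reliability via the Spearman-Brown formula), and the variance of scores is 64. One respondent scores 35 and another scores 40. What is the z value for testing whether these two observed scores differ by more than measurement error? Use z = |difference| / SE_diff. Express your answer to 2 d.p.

σ = 64^(1/2) = 8.000
Full-length reliability (Spearman-Brown) = 2(0.743)/(1+0.743) ≈ 0.853
SEM = 8.000 * √(1 − 0.853) = 8.000 * √0.147 ≈ 8.000 * 0.384 ≈ 3.072
Standard error of the difference = 3.072·√2 ≈ 4.344
z = |35 − 40| / 4.344 = 5 / 4.344 ≈ 1.151

1.15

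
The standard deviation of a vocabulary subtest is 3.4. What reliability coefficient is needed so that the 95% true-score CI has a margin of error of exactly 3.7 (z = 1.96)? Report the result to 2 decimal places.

SEM needed = half-width / z = 3.7/1.96 ≈ 1.88776
Required reliability = 1 − (SEM/SD)² = 1 − 0.30827 ≈ 0.69173

0.69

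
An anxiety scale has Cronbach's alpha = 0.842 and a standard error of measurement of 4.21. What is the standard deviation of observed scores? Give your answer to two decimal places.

10.59

SD = SEM / √(1 − r) = 4.21 / √0.15800 ≈ 4.21 / 0.39749 ≈ 10.59140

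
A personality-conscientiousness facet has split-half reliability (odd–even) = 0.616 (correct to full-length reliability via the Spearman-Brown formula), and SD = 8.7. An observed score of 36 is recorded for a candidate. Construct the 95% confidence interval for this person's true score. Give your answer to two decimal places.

r_full = 2·0.616 / (1 + 0.616) ≈ 0.7624
SEM = 8.7000 · √(1 − 0.7624) = 8.7000 · √0.2376 ≈ 8.7000 · 0.4875 ≈ 4.2410
Half-width = 1.96·4.2410 ≈ 8.3123
Interval: (27.6877, 44.3123)

[27.69, 44.31]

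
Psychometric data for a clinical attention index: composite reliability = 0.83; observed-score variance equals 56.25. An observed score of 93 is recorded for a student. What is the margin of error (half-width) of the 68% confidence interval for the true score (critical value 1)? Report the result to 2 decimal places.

3.09

σ = 56.25^(1/2) = 7.5000
SEM = 7.5000 × √(1 − 0.8300) = 7.5000 × √0.1700 ≃ 7.5000 × 0.4123 ≃ 3.0923
1 × SEM ≃ 3.0923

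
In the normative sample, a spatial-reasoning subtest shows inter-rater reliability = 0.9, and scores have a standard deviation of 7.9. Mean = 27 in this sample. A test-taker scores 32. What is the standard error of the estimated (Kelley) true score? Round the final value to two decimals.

SE_est = SD * √(r(1 − r)) = 7.90000 * √0.09000 ≈ 7.90000 * 0.30000 ≈ 2.37000

2.37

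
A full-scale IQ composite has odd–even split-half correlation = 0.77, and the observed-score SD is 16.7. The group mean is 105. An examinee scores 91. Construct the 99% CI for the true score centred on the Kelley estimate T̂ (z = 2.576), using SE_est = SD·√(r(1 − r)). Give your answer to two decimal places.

[78.35, 107.28]

Spearman-Brown: r = 2(0.77) / (1 + 0.77) = 1.54000 / 1.77000 ≈ 0.87006
T̂ = 0.87006(91) + 0.12994(105) ≈ 92.81921
SE_est = SD * √(r(1 − r)) = 16.70000 * √0.11306 ≈ 16.70000 * 0.33624 ≈ 5.61523
CI = 92.81921 ± 2.576 * 5.61523 → [78.35438, 107.28404]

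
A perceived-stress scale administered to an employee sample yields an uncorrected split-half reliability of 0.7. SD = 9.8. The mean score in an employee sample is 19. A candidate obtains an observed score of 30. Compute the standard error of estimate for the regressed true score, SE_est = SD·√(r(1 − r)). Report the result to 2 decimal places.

r_full = 2·0.7 / (1 + 0.7) ≃ 0.8235
SE_est = 9.8000·√[r(1 − r)] ≃ 3.7360

3.74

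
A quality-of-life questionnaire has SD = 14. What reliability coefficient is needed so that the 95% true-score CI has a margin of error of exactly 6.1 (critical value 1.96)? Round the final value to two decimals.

SEM needed = half-width / z = 6.1/1.96 ≈ 3.1122
r = 1 − (SEM / SD)² = 1 − (3.1122 / 14)² ≈ 1 − 0.0494 ≈ 0.9506

0.95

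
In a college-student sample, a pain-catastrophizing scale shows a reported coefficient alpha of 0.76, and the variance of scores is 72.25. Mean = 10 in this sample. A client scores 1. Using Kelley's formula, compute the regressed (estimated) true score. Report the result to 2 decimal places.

Estimated true score = 0.760×1 + (1 − 0.760)×10 ≈ 3.160

3.16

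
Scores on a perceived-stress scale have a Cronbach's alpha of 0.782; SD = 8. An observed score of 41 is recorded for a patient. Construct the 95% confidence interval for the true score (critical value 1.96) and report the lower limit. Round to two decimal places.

33.68

SEM = 8.000 × √(1 − 0.782) = 8.000 × √0.218 ≈ 8.000 × 0.467 ≈ 3.735
Margin = 1.96 × 3.735 ≈ 7.321
Lower limit = 41 − 7.321 ≈ 33.679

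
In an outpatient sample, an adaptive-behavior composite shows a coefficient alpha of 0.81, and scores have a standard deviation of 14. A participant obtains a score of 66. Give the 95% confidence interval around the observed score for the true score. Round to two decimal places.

[54.04, 77.96]

SEM = 14.0000 × √(1 − 0.8100) = 14.0000 × √0.1900 ≃ 14.0000 × 0.4359 ≃ 6.1025
Half-width = 1.96×6.1025 ≃ 11.9608
CI = 66 ± 11.9608 → [54.0392, 77.9608]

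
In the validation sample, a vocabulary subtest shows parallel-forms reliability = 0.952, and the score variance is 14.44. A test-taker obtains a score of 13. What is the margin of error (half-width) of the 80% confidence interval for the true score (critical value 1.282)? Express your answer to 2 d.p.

1.07

σ = 14.44^(1/2) = 3.800
SEM = 3.800·√(1 − 0.952) ≃ 0.833
Half-width = 1.282·0.833 ≃ 1.067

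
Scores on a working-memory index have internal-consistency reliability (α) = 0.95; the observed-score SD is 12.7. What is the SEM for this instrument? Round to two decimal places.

SEM = 12.700·√(1 − 0.950) ≈ 2.840

2.84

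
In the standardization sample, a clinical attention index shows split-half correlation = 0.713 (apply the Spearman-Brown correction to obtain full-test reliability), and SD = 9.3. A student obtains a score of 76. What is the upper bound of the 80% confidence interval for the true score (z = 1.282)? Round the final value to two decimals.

80.88

Full-length reliability (Spearman-Brown) = 2(0.713)/(1+0.713) ≈ 0.8325
The standard error of measurement is 9.3000·√(1 − 0.8325) ≈ 9.3000·0.4093 ≈ 3.8067.
1.282 · SEM ≈ 4.8802
Upper limit = 76 + 4.8802 ≈ 80.8802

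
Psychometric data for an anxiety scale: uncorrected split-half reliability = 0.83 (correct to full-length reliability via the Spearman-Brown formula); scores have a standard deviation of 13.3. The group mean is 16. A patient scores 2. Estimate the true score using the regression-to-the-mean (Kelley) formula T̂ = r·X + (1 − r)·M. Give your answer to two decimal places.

Full-length reliability (Spearman-Brown) = 2(0.83)/(1+0.83) ≃ 0.90710
T̂ = r·X + (1 − r)·M = 0.90710×2 + 0.09290×16 ≃ 1.81421 + 1.48634 ≃ 3.30055

3.30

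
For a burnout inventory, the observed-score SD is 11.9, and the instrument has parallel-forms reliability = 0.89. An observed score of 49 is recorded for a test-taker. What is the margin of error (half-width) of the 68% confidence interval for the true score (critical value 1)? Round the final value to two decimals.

SEM = 11.9000 · √(1 − 0.8900) = 11.9000 · √0.1100 ≈ 11.9000 · 0.3317 ≈ 3.9468
Half-width = 1·3.9468 ≈ 3.9468

3.95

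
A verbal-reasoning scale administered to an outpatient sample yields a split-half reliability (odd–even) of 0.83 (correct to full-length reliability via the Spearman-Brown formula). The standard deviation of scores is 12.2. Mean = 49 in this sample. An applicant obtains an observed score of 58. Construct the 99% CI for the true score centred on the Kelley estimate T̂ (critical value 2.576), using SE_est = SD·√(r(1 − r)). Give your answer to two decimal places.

[48.04, 66.29]

r_full = 2·0.83 / (1 + 0.83) ≃ 0.907
T̂ = 0.907(58) + 0.093(49) ≃ 57.164
SE_est = 12.200·√[r(1 − r)] ≃ 3.541
CI = 57.164 ± 2.576 · 3.541 → [48.041, 66.287]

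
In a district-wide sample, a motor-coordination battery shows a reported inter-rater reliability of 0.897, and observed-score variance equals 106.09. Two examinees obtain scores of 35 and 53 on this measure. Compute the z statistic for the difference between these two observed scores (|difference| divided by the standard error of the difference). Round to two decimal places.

3.85

SD = √106.09 = 10.300
SEM = 10.300 × √(1 − 0.897) = 10.300 × √0.103 ≃ 10.300 × 0.321 ≃ 3.306
SE_diff = SEM × √2 ≃ 3.306 × 1.414 ≃ 4.675
z = 18 / 4.675 ≃ 3.850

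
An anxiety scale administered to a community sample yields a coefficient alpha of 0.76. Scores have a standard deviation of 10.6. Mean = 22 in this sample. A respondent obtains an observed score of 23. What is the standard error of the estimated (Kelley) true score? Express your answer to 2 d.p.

SE_est = SD * √(r(1 − r)) = 10.600 * √0.182 ≈ 10.600 * 0.427 ≈ 4.527

4.53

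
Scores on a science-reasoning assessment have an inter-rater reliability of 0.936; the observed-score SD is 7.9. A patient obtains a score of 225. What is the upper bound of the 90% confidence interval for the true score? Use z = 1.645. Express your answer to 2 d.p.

The standard error of measurement is 7.9000*√(1 − 0.9360) ≈ 7.9000*0.2530 ≈ 1.9986.
Half-width = 1.645*1.9986 ≈ 3.2876
Upper bound: 225 + 3.2876 = 228.2876

228.29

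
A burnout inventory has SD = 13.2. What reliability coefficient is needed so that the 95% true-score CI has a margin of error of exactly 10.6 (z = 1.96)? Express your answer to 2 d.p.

Required SEM = 10.6 / 1.96 ≈ 5.408
r = 1 − (SEM / SD)² = 1 − (5.408 / 13.2)² ≈ 1 − 0.168 ≈ 0.832

0.83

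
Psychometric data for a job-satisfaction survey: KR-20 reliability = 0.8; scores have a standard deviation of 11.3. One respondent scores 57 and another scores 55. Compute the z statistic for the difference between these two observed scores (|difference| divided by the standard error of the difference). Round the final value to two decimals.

SEM = 11.300*√(1 − 0.800) ≈ 5.054
SE_diff = SEM * √2 ≈ 5.054 * 1.414 ≈ 7.147
z = |57 − 55| / 7.147 = 2 / 7.147 ≈ 0.280

0.28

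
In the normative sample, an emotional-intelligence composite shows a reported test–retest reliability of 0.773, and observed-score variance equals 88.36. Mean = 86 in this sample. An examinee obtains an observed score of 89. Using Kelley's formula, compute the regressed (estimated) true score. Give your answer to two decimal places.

T̂ = r·X + (1 − r)·M = 0.7730*89 + 0.2270*86 = 68.7970 + 19.5220 ≈ 88.3190

88.32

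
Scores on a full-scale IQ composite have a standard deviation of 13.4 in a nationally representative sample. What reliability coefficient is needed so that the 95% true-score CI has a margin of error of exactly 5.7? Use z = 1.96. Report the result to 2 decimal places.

0.95

Required SEM = 5.7 / 1.96 ≃ 2.908
Required reliability = 1 − (SEM/SD)² = 1 − 0.047 ≃ 0.953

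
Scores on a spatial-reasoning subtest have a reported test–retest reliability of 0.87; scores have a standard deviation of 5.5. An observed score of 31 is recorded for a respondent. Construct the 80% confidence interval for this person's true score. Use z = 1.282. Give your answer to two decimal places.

SEM = 5.500 * √(1 − 0.870) = 5.500 * √0.130 ≈ 5.500 * 0.361 ≈ 1.983
1.282 * SEM ≈ 2.542
80% CI: 31 ± 2.542 = [28.458, 33.542]

[28.46, 33.54]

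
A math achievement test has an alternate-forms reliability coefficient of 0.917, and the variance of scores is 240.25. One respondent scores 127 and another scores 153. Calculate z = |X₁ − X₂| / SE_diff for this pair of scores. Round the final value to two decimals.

σ = 240.25^(1/2) = 15.50000
SEM = 15.50000×√(1 − 0.91700) ≃ 4.46551
SE_diff = SEM × √2 ≃ 4.46551 × 1.41421 ≃ 6.31518
z = 26 / 6.31518 ≃ 4.11706

4.12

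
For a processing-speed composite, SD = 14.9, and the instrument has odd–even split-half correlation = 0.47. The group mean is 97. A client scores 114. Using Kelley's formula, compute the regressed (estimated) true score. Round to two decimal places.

Spearman-Brown: r = 2(0.47) / (1 + 0.47) = 0.9400 / 1.4700 ≈ 0.6395
T̂ = r·X + (1 − r)·M = 0.6395*114 + 0.3605*97 ≈ 72.8980 + 34.9728 ≈ 107.8707

107.87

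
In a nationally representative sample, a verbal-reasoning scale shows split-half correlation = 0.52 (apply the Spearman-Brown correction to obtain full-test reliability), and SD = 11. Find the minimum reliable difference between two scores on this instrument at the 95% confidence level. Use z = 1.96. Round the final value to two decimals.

Spearman-Brown: r = 2(0.52) / (1 + 0.52) = 1.040 / 1.520 ≈ 0.684
SEM = 11.000 * √(1 − 0.684) = 11.000 * √0.316 ≈ 11.000 * 0.562 ≈ 6.181
SE_diff = SEM * √2 ≈ 6.181 * 1.414 ≈ 8.742
Smallest detectable difference = 1.96*8.742 ≈ 17.134

17.13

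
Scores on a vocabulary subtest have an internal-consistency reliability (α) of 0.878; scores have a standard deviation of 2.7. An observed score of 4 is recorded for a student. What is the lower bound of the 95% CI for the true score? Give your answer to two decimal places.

2.15

SEM = 2.70000×√(1 − 0.87800) ≈ 0.94307
Margin = 1.96 × 0.94307 ≈ 1.84842
Lower limit = 4 − 1.84842 ≈ 2.15158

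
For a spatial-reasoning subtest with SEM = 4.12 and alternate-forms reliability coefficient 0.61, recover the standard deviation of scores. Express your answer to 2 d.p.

6.60

SD = SEM / √(1 − r) = 4.12 / √0.390 ≈ 4.12 / 0.624 ≈ 6.597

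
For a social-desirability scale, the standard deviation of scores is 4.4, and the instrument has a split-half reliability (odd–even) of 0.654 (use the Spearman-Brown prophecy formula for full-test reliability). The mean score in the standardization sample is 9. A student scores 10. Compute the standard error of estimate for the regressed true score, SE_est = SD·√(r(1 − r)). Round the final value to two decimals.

r_full = 2·0.654 / (1 + 0.654) ≃ 0.791
SE_est = SD × √(r(1 − r)) = 4.400 × √0.165 ≃ 4.400 × 0.407 ≃ 1.790

1.79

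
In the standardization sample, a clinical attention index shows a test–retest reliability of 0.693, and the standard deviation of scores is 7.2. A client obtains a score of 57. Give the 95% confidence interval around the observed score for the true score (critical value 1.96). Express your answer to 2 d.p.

[49.18, 64.82]

SEM = 7.2000 · √(1 − 0.6930) = 7.2000 · √0.3070 ≈ 7.2000 · 0.5541 ≈ 3.9893
Margin = 1.96 · 3.9893 ≈ 7.8191
95% CI: 57 ± 7.8191 = [49.1809, 64.8191]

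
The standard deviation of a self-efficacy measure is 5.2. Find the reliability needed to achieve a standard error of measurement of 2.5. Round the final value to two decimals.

0.77

r = 1 − (SEM / SD)² = 1 − (2.5000 / 5.2)² ≃ 1 − 0.2311 ≃ 0.7689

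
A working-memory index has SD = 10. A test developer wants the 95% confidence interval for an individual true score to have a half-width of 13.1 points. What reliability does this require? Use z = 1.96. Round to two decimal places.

SEM needed = half-width / z = 13.1/1.96 ≈ 6.6837
r = 1 − (6.6837/10)² ≈ 1 − 0.4467 ≈ 0.5533

0.55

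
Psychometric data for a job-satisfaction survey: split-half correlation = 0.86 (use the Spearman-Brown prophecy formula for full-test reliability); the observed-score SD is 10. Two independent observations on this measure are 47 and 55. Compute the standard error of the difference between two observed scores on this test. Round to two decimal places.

3.88

Full-length reliability (Spearman-Brown) = 2(0.86)/(1+0.86) ≈ 0.925
SEM = 10.000 · √(1 − 0.925) = 10.000 · √0.075 ≈ 10.000 · 0.274 ≈ 2.744
SE_diff = √2 · SEM ≈ 3.880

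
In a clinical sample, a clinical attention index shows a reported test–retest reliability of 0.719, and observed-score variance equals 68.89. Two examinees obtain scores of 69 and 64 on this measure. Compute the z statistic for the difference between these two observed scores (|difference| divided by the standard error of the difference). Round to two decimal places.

σ = 68.89^(1/2) = 8.300
SEM = 8.300×√(1 − 0.719) ≈ 4.400
SE_diff = √2 × SEM ≈ 6.222
z = 5 / 6.222 ≈ 0.804

0.80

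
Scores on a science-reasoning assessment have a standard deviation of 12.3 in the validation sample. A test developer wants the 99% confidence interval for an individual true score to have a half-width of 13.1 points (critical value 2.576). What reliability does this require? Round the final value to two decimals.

0.83

Required SEM = 13.1 / 2.576 ≃ 5.085
Required reliability = 1 − (SEM/SD)² = 1 − 0.171 ≃ 0.829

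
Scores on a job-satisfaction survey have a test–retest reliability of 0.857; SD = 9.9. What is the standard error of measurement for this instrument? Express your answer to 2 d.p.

3.74

SEM = 9.90000 × √(1 − 0.85700) = 9.90000 × √0.14300 ≈ 9.90000 × 0.37815 ≈ 3.74372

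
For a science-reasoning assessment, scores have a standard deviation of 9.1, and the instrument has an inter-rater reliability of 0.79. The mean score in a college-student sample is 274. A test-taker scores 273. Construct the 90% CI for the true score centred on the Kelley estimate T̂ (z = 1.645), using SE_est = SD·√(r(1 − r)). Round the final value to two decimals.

[267.11, 279.31]

Estimated true score = 0.790·273 + (1 − 0.790)·274 ≈ 273.210
SE_est = 9.100·√(0.790·0.210) ≈ 3.707
90% CI: 273.210 ± 6.097 ≈ (267.113, 279.307)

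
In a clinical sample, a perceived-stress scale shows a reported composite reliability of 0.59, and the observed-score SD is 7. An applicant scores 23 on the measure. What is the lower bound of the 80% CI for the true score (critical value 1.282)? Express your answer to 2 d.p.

The standard error of measurement is 7.0000*√(1 − 0.5900) ≈ 7.0000*0.6403 ≈ 4.4822.
1.282 * SEM ≈ 5.7462
Lower bound: 23 − 5.7462 = 17.2538

17.25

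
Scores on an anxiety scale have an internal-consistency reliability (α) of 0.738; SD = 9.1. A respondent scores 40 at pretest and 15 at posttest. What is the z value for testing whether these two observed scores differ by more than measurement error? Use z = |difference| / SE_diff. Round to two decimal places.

SEM = 9.1000·√(1 − 0.7380) ≈ 4.6579
SE_diff = SEM · √2 ≈ 4.6579 · 1.4142 ≈ 6.5873
z = |40 − 15| / 6.5873 = 25 / 6.5873 ≈ 3.7952

3.80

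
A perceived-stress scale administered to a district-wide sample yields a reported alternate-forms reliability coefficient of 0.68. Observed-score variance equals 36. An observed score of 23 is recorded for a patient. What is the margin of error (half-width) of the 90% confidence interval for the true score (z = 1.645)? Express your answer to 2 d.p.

5.58

σ = 36^(1/2) = 6.00000
SEM = 6.00000·√(1 − 0.68000) ≈ 3.39411
Half-width = 1.645·3.39411 ≈ 5.58332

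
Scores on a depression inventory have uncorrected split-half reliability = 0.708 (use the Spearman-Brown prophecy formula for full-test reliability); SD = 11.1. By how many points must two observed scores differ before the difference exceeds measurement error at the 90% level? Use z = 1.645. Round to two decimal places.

Spearman-Brown: r = 2(0.708) / (1 + 0.708) = 1.41600 / 1.70800 ≈ 0.82904
SEM = 11.10000×√(1 − 0.82904) ≈ 4.58955
SE_diff = SEM × √2 ≈ 4.58955 × 1.41421 ≈ 6.49061
Smallest detectable difference = 1.645×6.49061 ≈ 10.67705

10.68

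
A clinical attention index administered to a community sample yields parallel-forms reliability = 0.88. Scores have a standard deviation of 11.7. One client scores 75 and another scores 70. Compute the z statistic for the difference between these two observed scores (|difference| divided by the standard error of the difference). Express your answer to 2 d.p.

0.87

SEM = 11.70000 · √(1 − 0.88000) = 11.70000 · √0.12000 ≈ 11.70000 · 0.34641 ≈ 4.05300
SE_diff = √2 · SEM ≈ 5.73181
z = 5 / 5.73181 ≈ 0.87233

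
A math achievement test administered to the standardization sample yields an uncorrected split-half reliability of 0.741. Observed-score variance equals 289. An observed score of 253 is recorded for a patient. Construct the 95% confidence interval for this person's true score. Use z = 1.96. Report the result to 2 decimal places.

[240.15, 265.85]

SD = √289 = 17.0000
r_full = 2·0.741 / (1 + 0.741) ≈ 0.8512
SEM = 17.0000 × √(1 − 0.8512) = 17.0000 × √0.1488 ≈ 17.0000 × 0.3857 ≈ 6.5569
1.96 × SEM ≈ 12.8515
CI = 253 ± 12.8515 → [240.1485, 265.8515]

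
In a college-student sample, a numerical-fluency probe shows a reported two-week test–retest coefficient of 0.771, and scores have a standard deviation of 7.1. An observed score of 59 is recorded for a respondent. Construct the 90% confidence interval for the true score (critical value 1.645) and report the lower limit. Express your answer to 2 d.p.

The standard error of measurement is 7.10000*√(1 − 0.77100) ≃ 7.10000*0.47854 ≃ 3.39763.
Margin = 1.645 * 3.39763 ≃ 5.58910
Lower bound: 59 − 5.58910 = 53.41090

53.41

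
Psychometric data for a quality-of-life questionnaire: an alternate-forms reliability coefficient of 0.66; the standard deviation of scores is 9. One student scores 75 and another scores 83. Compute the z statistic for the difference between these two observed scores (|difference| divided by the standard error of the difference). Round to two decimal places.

1.08

SEM = 9.00000×√(1 − 0.66000) ≃ 5.24786
SE_diff = SEM × √2 ≃ 5.24786 × 1.41421 ≃ 7.42159
z = 8 / 7.42159 ≃ 1.07794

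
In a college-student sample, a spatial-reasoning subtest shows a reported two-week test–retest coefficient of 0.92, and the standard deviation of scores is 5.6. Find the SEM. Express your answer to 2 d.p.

SEM = 5.60000 × √(1 − 0.92000) = 5.60000 × √0.08000 ≈ 5.60000 × 0.28284 ≈ 1.58392

1.58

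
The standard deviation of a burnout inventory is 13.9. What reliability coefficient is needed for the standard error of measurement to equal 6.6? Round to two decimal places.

0.77

r = 1 − (6.6000/13.9)² ≈ 1 − 0.2255 ≈ 0.7745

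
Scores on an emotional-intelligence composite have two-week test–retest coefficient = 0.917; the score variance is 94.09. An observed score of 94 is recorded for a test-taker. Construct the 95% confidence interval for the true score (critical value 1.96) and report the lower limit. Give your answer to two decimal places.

σ = 94.09^(1/2) = 9.7000
SEM = 9.7000 * √(1 − 0.9170) = 9.7000 * √0.0830 ≈ 9.7000 * 0.2881 ≈ 2.7945
Margin = 1.96 * 2.7945 ≈ 5.4773
Lower limit = 94 − 5.4773 ≈ 88.5227

88.52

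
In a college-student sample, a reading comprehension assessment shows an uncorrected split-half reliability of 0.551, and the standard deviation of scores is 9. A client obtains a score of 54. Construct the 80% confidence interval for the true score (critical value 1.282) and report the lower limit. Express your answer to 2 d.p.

47.79

Spearman-Brown: r = 2(0.551) / (1 + 0.551) = 1.102 / 1.551 ≈ 0.711
SEM = 9.000*√(1 − 0.711) ≈ 4.842
Margin = 1.282 * 4.842 ≈ 6.208
Lower limit = 54 − 6.208 ≈ 47.792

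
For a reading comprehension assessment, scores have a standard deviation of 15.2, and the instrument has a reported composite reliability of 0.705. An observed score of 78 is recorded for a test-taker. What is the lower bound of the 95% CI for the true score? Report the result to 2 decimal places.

61.82

SEM = 15.200×√(1 − 0.705) ≈ 8.256
1.96 × SEM ≈ 16.181
Lower bound: 78 − 16.181 = 61.819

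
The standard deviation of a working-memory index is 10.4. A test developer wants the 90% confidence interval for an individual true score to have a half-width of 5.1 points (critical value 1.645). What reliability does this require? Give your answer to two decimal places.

Required SEM = 5.1 / 1.645 ≈ 3.100
r = 1 − (3.100/10.4)² ≈ 1 − 0.089 ≈ 0.911

0.91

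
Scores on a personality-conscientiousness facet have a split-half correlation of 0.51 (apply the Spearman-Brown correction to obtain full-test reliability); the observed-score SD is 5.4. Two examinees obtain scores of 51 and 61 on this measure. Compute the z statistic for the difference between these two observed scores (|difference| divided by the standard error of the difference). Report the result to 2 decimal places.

2.30

Full-length reliability (Spearman-Brown) = 2(0.51)/(1+0.51) ≈ 0.6755
SEM = 5.4000 * √(1 − 0.6755) = 5.4000 * √0.3245 ≈ 5.4000 * 0.5697 ≈ 3.0761
SE_diff = √2 * SEM ≈ 4.3503
z = |51 − 61| / 4.3503 = 10 / 4.3503 ≈ 2.2987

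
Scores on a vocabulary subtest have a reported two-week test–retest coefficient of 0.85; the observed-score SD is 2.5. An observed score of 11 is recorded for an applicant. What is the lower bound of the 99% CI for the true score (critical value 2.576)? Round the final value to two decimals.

8.51

SEM = 2.500 × √(1 − 0.850) = 2.500 × √0.150 ≈ 2.500 × 0.387 ≈ 0.968
Half-width = 2.576×0.968 ≈ 2.494
Lower bound: 11 − 2.494 = 8.506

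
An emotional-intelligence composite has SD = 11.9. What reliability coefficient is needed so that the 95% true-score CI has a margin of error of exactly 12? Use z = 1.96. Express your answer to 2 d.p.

Required SEM = 12 / 1.96 ≈ 6.12245
r = 1 − (SEM / SD)² = 1 − (6.12245 / 11.9)² ≈ 1 − 0.26470 ≈ 0.73530

0.74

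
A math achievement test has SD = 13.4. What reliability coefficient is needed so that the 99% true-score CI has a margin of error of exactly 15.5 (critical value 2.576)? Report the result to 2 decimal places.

Required SEM = 15.5 / 2.576 ≈ 6.017
r = 1 − (SEM / SD)² = 1 − (6.017 / 13.4)² ≈ 1 − 0.202 ≈ 0.798

0.80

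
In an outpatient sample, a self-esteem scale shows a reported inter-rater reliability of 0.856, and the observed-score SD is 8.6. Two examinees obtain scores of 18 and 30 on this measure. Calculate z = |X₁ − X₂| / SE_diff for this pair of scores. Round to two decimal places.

2.60

SEM = 8.60000 · √(1 − 0.85600) = 8.60000 · √0.14400 ≈ 8.60000 · 0.37947 ≈ 3.26347
SE_diff = √2 · SEM ≈ 4.61524
z = |18 − 30| / 4.61524 = 12 / 4.61524 ≈ 2.60008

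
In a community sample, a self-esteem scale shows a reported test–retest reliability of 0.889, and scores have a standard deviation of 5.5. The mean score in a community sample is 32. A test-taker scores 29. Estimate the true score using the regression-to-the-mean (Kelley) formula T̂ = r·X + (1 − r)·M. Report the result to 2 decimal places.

29.33

T̂ = 0.8890(29) + 0.1110(32) ≈ 29.3330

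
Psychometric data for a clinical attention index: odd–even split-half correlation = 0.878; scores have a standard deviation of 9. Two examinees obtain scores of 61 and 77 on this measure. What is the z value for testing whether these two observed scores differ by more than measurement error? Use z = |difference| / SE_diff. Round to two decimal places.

4.93

r_full = 2·0.878 / (1 + 0.878) ≈ 0.935
The standard error of measurement is 9.000×√(1 − 0.935) ≈ 9.000×0.255 ≈ 2.294.
Standard error of the difference = 2.294·√2 ≈ 3.244
z = 16 / 3.244 ≈ 4.932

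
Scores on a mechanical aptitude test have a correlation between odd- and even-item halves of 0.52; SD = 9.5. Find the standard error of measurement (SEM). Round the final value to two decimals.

r_full = 2·0.52 / (1 + 0.52) ≈ 0.684
SEM = 9.500·√(1 − 0.684) ≈ 5.339

5.34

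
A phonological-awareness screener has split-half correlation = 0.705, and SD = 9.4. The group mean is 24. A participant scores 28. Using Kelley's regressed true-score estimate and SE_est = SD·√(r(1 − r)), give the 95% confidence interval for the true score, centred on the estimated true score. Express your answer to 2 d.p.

r_full = 2·0.705 / (1 + 0.705) ≈ 0.82698
T̂ = r·X + (1 − r)·M = 0.82698×28 + 0.17302×24 ≈ 23.15543 + 4.15249 ≈ 27.30792
SE_est = 9.40000·√[r(1 − r)] ≈ 3.55569
95% CI: 27.30792 ± 6.96915 ≈ (20.33876, 34.27707)

[20.34, 34.28]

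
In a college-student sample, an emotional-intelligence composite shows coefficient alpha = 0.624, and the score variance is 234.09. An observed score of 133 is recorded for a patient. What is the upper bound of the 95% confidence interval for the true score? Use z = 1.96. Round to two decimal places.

151.39

SD = √234.09 = 15.300
The standard error of measurement is 15.300×√(1 − 0.624) ≈ 15.300×0.613 ≈ 9.382.
Half-width = 1.96×9.382 ≈ 18.388
Upper limit = 133 + 18.388 ≈ 151.388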